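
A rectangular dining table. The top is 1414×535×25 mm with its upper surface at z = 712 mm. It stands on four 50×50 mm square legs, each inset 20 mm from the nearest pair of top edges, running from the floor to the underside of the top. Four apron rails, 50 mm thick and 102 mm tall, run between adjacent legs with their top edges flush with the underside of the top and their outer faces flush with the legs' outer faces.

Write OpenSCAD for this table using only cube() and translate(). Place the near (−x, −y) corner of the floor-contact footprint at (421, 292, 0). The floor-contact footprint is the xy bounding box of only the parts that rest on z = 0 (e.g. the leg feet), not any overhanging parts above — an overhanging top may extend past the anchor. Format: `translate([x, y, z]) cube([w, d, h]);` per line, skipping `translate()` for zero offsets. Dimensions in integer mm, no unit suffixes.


translate([401, 272, 687]) cube([1414, 535, 25]);
translate([421, 292, 0]) cube([50, 50, 687]);
translate([1745, 292, 0]) cube([50, 50, 687]);
translate([421, 737, 0]) cube([50, 50, 687]);
translate([1745, 737, 0]) cube([50, 50, 687]);
translate([471, 292, 585]) cube([1274, 50, 102]);
translate([471, 737, 585]) cube([1274, 50, 102]);
translate([421, 342, 585]) cube([50, 395, 102]);
translate([1745, 342, 585]) cube([50, 395, 102]);


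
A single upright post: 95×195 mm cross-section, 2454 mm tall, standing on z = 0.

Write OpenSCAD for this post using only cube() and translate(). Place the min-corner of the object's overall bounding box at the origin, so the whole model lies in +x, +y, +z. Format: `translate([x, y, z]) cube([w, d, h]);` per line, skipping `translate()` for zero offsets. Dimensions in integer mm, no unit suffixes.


cube([95, 195, 2454]);


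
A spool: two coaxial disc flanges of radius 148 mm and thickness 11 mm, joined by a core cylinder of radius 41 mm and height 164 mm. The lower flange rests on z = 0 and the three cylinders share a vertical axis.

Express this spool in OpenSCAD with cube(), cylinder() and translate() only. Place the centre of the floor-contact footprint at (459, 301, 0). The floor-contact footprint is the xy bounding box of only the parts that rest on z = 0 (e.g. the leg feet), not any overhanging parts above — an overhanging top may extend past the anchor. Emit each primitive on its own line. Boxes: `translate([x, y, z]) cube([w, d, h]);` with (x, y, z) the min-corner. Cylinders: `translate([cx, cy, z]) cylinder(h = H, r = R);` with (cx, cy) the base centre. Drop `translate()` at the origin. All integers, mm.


translate([459, 301, 0]) cylinder(h = 11, r = 148);
translate([459, 301, 11]) cylinder(h = 164, r = 41);
translate([459, 301, 175]) cylinder(h = 11, r = 148);


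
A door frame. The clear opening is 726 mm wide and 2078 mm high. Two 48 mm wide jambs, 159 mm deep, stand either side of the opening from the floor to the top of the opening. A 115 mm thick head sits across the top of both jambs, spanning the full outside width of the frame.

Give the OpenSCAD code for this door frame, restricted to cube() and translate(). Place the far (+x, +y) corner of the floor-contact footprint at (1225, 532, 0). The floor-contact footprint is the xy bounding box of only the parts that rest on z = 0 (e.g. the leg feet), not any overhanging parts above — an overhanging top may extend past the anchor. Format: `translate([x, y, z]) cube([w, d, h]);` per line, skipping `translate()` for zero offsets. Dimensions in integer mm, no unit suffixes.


translate([403, 373, 0]) cube([48, 159, 2078]);
translate([1177, 373, 0]) cube([48, 159, 2078]);
translate([403, 373, 2078]) cube([822, 159, 115]);


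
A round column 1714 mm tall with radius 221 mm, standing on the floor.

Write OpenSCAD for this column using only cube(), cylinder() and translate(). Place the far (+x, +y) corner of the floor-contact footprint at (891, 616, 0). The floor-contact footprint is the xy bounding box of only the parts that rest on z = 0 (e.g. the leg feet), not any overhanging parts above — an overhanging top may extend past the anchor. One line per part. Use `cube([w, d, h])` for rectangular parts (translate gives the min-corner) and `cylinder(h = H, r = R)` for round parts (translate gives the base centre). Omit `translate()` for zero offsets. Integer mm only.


translate([670, 395, 0]) cylinder(h = 1714, r = 221);


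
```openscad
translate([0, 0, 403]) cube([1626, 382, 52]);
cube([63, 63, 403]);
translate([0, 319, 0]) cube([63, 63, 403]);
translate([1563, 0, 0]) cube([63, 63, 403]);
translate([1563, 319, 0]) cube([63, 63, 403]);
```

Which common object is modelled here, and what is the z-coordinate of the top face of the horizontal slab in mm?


A bench. The seat-top height is 455 mm.

A long slab on four corner posts — a bench. The slab sits at z = 403 with thickness 52, so the top is 403 + 52 = 455 mm.


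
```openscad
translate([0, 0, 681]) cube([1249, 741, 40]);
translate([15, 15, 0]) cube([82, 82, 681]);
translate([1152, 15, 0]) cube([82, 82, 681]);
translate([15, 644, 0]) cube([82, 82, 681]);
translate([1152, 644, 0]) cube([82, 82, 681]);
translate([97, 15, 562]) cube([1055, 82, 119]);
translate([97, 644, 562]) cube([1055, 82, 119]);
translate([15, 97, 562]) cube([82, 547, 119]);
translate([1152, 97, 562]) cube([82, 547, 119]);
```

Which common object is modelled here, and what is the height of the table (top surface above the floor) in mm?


A table. The table height is 721 mm.

A 1249×741×40 slab sits at z = 681 on four 82 mm square posts — a table. The top surface is at 681 + 40 = 721 mm.


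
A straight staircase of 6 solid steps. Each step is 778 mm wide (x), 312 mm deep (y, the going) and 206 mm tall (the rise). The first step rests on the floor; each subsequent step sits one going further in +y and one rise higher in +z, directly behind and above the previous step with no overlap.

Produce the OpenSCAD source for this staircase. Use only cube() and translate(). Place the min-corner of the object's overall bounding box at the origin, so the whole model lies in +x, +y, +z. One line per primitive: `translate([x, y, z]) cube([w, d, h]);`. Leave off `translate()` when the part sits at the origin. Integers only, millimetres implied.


cube([778, 312, 206]);
translate([0, 312, 206]) cube([778, 312, 206]);
translate([0, 624, 412]) cube([778, 312, 206]);
translate([0, 936, 618]) cube([778, 312, 206]);
translate([0, 1248, 824]) cube([778, 312, 206]);
translate([0, 1560, 1030]) cube([778, 312, 206]);


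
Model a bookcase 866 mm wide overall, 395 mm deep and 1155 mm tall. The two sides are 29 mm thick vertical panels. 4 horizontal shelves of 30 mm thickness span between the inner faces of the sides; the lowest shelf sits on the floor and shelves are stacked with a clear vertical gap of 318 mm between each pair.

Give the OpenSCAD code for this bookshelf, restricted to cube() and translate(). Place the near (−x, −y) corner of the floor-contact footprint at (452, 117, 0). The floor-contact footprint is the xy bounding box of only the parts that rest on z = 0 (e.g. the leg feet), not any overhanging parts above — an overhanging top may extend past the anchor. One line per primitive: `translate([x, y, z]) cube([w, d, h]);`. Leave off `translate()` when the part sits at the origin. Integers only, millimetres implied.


translate([452, 117, 0]) cube([29, 395, 1155]);
translate([1289, 117, 0]) cube([29, 395, 1155]);
translate([481, 117, 0]) cube([808, 395, 30]);
translate([481, 117, 348]) cube([808, 395, 30]);
translate([481, 117, 696]) cube([808, 395, 30]);
translate([481, 117, 1044]) cube([808, 395, 30]);


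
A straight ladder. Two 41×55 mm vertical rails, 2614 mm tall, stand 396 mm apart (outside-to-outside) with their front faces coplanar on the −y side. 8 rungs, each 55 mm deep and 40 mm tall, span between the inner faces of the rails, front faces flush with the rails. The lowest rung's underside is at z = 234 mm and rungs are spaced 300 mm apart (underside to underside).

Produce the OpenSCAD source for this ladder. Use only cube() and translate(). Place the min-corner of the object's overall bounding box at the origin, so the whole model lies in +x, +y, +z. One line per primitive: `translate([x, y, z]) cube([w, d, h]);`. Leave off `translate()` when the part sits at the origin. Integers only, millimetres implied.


cube([41, 55, 2614]);
translate([355, 0, 0]) cube([41, 55, 2614]);
translate([41, 0, 234]) cube([314, 55, 40]);
translate([41, 0, 534]) cube([314, 55, 40]);
translate([41, 0, 834]) cube([314, 55, 40]);
translate([41, 0, 1134]) cube([314, 55, 40]);
translate([41, 0, 1434]) cube([314, 55, 40]);
translate([41, 0, 1734]) cube([314, 55, 40]);
translate([41, 0, 2034]) cube([314, 55, 40]);
translate([41, 0, 2334]) cube([314, 55, 40]);


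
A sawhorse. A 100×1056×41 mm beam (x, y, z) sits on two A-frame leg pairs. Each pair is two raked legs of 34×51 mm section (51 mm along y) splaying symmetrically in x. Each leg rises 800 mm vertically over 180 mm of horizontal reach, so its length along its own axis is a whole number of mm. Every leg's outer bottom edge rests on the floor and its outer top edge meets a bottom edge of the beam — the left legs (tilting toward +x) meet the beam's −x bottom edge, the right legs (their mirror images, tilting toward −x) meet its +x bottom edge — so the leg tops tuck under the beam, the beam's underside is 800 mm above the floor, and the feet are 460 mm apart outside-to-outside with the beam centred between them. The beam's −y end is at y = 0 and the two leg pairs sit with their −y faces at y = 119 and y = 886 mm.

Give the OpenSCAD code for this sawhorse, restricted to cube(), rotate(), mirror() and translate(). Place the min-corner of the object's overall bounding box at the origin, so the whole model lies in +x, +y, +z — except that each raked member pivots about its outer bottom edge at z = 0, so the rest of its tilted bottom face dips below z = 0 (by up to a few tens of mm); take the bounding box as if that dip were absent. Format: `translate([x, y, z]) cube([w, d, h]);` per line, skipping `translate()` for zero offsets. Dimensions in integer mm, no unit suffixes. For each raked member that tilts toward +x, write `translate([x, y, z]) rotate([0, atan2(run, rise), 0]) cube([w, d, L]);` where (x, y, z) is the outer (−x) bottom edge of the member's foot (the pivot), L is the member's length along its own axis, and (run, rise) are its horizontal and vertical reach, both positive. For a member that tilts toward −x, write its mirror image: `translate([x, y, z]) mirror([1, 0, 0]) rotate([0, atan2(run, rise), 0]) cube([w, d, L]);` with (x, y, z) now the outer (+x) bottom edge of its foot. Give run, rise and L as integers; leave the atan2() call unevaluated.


translate([180, 0, 800]) cube([100, 1056, 41]);
translate([0, 119, 0]) rotate([0, atan2(180, 800), 0]) cube([34, 51, 820]);
translate([460, 119, 0]) mirror([1, 0, 0]) rotate([0, atan2(180, 800), 0]) cube([34, 51, 820]);
translate([0, 886, 0]) rotate([0, atan2(180, 800), 0]) cube([34, 51, 820]);
translate([460, 886, 0]) mirror([1, 0, 0]) rotate([0, atan2(180, 800), 0]) cube([34, 51, 820]);


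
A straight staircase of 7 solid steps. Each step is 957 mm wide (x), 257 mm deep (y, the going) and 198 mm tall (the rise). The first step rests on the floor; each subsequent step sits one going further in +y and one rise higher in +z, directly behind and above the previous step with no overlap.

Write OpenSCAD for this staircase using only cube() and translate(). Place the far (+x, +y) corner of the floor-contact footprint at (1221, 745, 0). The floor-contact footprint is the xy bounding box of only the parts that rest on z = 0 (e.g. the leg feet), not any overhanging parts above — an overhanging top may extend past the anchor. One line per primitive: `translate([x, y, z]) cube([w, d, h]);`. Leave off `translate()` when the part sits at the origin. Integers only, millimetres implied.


translate([264, 488, 0]) cube([957, 257, 198]);
translate([264, 745, 198]) cube([957, 257, 198]);
translate([264, 1002, 396]) cube([957, 257, 198]);
translate([264, 1259, 594]) cube([957, 257, 198]);
translate([264, 1516, 792]) cube([957, 257, 198]);
translate([264, 1773, 990]) cube([957, 257, 198]);
translate([264, 2030, 1188]) cube([957, 257, 198]);


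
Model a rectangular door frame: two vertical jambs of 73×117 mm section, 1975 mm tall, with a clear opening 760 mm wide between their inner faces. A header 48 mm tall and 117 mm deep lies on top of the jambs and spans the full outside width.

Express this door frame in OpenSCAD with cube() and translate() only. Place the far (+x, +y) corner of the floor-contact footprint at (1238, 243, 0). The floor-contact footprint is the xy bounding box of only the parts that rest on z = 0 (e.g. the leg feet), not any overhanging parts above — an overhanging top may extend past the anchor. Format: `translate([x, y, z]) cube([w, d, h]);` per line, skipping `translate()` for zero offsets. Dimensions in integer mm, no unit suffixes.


translate([332, 126, 0]) cube([73, 117, 1975]);
translate([1165, 126, 0]) cube([73, 117, 1975]);
translate([332, 126, 1975]) cube([906, 117, 48]);


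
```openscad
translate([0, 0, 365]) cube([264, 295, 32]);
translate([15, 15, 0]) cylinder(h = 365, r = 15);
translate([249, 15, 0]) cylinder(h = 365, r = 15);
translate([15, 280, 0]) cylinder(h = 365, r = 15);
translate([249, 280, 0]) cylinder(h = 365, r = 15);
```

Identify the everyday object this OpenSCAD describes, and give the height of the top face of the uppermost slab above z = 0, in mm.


A stool. The seat height is 397 mm.

A 264×295×32 slab at z = 365 on four corner cylinders — a stool. The seat top is 365 + 32 = 397 mm.


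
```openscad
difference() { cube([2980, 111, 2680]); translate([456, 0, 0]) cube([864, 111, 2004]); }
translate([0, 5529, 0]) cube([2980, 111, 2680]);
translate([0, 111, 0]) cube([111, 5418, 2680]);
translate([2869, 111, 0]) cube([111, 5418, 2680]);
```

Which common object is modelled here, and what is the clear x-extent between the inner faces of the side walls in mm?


A single room. The interior width is 2758 mm.

Four walls enclosing a rectangle with a door in the front wall — a room. Outside width 2980 minus two 111 mm walls gives 2758 mm.


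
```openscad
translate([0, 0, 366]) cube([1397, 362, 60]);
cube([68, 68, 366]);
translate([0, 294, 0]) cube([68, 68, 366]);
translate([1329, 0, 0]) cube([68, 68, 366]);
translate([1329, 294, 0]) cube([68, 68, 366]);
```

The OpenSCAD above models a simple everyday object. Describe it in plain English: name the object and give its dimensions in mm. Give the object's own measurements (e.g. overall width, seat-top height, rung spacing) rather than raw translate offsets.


A long wooden bench with a 1397 mm (x) × 362 mm (y) seat, 60 mm thick, its top surface 426 mm above the floor. Four 68 mm square legs at the seat corners, flush with the edges, run from z = 0 to the seat underside.


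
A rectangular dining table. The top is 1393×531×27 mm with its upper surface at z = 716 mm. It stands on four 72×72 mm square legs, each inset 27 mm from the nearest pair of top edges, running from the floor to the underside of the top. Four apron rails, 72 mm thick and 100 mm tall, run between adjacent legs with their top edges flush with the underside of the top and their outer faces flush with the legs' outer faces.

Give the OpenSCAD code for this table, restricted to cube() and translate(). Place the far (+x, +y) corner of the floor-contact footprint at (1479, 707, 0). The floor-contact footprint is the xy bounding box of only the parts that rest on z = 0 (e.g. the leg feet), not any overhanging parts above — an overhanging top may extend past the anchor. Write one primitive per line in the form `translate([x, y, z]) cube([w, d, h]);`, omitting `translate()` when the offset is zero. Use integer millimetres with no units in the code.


// leg_h = 716 - 27 = 689
// apron z = 689 - 100 = 589
translate([113, 203, 689]) cube([1393, 531, 27]);
translate([140, 230, 0]) cube([72, 72, 689]);
translate([1407, 230, 0]) cube([72, 72, 689]);
translate([140, 635, 0]) cube([72, 72, 689]);
translate([1407, 635, 0]) cube([72, 72, 689]);
translate([212, 230, 589]) cube([1195, 72, 100]);
translate([212, 635, 589]) cube([1195, 72, 100]);
translate([140, 302, 589]) cube([72, 333, 100]);
translate([1407, 302, 589]) cube([72, 333, 100]);


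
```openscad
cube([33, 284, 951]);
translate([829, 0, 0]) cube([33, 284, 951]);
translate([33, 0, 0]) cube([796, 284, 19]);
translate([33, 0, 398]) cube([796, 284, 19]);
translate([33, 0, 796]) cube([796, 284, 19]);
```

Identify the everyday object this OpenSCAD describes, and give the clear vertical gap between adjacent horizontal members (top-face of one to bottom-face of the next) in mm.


A bookshelf. The clear shelf gap is 379 mm.

Two tall side panels with 3 horizontal boards between them — a bookshelf. The first two shelf undersides are at z = 0 and z = 398; with shelf thickness 19, the clear gap is 398 − 0 − 19 = 379 mm.


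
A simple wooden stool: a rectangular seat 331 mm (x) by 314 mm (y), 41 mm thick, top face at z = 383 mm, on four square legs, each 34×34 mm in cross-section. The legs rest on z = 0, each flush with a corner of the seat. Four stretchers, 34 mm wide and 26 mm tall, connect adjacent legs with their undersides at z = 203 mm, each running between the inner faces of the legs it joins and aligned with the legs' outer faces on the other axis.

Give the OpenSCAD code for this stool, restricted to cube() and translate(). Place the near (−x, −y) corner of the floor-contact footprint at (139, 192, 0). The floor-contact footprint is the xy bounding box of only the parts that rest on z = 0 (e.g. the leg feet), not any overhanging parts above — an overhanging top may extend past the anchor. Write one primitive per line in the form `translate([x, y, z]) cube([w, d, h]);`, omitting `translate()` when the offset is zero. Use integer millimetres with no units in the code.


// leg_h = 383 - 41 = 342
// stretcher span = 331 - 2*34 = 263
translate([139, 192, 342]) cube([331, 314, 41]);
translate([139, 192, 0]) cube([34, 34, 342]);
translate([436, 192, 0]) cube([34, 34, 342]);
translate([139, 472, 0]) cube([34, 34, 342]);
translate([436, 472, 0]) cube([34, 34, 342]);
translate([173, 192, 203]) cube([263, 34, 26]);
translate([173, 472, 203]) cube([263, 34, 26]);
translate([139, 226, 203]) cube([34, 246, 26]);
translate([436, 226, 203]) cube([34, 246, 26]);


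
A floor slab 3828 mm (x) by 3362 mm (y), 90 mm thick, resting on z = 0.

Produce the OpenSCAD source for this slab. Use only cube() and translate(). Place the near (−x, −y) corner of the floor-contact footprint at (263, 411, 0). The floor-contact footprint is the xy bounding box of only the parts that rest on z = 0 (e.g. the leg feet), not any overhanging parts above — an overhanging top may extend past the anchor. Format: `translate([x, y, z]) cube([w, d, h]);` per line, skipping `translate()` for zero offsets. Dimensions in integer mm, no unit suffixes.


translate([263, 411, 0]) cube([3828, 3362, 90]);


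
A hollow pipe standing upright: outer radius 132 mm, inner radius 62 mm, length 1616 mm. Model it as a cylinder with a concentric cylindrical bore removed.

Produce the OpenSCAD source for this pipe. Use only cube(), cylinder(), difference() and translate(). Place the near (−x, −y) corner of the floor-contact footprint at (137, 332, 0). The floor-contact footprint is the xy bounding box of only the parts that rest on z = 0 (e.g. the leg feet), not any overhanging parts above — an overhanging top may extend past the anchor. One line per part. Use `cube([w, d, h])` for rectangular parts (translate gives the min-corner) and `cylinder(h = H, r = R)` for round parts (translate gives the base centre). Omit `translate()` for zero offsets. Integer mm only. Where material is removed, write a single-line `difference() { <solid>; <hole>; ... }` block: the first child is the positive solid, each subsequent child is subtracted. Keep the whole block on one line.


difference() { translate([269, 464, 0]) cylinder(h = 1616, r = 132); translate([269, 464, 0]) cylinder(h = 1616, r = 62); }


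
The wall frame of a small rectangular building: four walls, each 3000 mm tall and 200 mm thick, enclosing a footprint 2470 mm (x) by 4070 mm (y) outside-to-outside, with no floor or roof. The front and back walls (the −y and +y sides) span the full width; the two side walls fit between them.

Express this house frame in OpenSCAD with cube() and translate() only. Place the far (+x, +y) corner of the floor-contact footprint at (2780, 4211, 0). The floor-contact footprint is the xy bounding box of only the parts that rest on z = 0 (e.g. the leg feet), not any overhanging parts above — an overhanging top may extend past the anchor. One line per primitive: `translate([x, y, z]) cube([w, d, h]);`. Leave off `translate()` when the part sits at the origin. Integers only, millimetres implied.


translate([310, 141, 0]) cube([2470, 200, 3000]);
translate([310, 4011, 0]) cube([2470, 200, 3000]);
translate([310, 341, 0]) cube([200, 3670, 3000]);
translate([2580, 341, 0]) cube([200, 3670, 3000]);


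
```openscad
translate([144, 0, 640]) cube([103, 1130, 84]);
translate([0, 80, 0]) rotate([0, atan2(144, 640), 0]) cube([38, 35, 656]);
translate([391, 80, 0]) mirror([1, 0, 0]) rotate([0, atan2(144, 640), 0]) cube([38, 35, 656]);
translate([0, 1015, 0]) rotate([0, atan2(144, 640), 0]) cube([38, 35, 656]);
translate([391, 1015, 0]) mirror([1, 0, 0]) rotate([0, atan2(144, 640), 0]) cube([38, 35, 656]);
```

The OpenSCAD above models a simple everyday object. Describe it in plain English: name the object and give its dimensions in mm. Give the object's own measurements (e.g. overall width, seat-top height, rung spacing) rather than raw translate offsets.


A sawhorse. A 103×1130×84 mm beam (x, y, z) sits on two A-frame leg pairs. Each pair is two raked legs of 38×35 mm section (35 mm along y) splaying symmetrically in x. Each leg rises 640 mm vertically over 144 mm of horizontal reach and is 656 mm long along its own axis. Every leg's outer bottom edge rests on the floor and its outer top edge meets a bottom edge of the beam — the left legs (tilting toward +x) meet the beam's −x bottom edge, the right legs (their mirror images, tilting toward −x) meet its +x bottom edge — so the leg tops tuck under the beam, the beam's underside is 640 mm above the floor, and the feet are 391 mm apart outside-to-outside with the beam centred between them. The two leg pairs are set in 80 mm from either end of the beam.


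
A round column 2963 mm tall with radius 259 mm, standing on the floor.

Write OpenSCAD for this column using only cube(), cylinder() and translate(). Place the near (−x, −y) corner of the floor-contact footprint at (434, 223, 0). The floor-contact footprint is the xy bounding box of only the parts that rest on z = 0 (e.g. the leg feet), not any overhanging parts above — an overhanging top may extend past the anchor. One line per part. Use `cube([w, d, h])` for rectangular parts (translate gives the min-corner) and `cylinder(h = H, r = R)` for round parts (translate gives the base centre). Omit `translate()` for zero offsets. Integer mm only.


translate([693, 482, 0]) cylinder(h = 2963, r = 259);


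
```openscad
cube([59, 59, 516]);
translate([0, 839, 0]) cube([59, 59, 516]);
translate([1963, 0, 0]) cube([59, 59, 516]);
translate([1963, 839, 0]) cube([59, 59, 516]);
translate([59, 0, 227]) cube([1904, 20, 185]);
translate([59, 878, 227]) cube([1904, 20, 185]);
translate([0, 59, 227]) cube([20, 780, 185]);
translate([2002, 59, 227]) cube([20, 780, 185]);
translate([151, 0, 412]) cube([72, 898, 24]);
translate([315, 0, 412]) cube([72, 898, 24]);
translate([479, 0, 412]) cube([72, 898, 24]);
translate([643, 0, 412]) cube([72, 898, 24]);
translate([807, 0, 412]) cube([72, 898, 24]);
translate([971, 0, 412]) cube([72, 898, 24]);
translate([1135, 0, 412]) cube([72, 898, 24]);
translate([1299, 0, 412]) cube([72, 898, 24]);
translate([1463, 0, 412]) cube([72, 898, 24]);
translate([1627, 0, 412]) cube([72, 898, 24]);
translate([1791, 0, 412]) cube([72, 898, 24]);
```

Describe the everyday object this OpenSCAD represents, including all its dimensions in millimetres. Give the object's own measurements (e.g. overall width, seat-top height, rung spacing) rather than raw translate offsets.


A bed frame 2022 mm long (x) by 898 mm wide (y). Four 59×59 mm corner posts, 516 mm tall, at the corners of the footprint. Four rails of 20 mm thickness and 185 mm height run between adjacent posts with their undersides at z = 227 mm, their outer faces flush with the outside of the frame (the two x-running rails run between the posts' inner faces; the two y-running rails run between the posts' inner faces). 11 slats, each 72 mm wide (x) and 24 mm thick, lie across the top of the two x-running rails, running the full 898 mm width of the frame in y; along x they sit between the end posts with a 92 mm gap after the −x posts and between neighbouring slats, leaving 100 mm before the +x posts.


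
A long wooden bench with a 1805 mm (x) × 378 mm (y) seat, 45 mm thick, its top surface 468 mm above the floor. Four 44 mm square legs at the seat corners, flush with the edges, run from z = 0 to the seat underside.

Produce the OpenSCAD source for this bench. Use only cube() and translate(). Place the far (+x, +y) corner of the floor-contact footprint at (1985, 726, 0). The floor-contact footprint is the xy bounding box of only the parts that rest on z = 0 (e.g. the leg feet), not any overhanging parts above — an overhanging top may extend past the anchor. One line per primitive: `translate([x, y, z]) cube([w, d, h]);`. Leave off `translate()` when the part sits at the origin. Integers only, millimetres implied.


// leg_h = 468 − 45 = 423
translate([180, 348, 423]) cube([1805, 378, 45]);
translate([180, 348, 0]) cube([44, 44, 423]);
translate([180, 682, 0]) cube([44, 44, 423]);
translate([1941, 348, 0]) cube([44, 44, 423]);
translate([1941, 682, 0]) cube([44, 44, 423]);


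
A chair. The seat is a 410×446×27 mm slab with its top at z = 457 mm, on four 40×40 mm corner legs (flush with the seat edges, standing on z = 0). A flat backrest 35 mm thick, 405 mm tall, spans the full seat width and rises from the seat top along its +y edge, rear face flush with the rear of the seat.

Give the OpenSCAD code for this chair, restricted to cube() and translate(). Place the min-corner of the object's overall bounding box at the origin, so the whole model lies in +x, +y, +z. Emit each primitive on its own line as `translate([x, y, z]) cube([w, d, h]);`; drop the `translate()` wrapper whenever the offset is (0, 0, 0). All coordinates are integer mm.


translate([0, 0, 430]) cube([410, 446, 27]);
cube([40, 40, 430]);
translate([370, 0, 0]) cube([40, 40, 430]);
translate([0, 406, 0]) cube([40, 40, 430]);
translate([370, 406, 0]) cube([40, 40, 430]);
translate([0, 411, 457]) cube([410, 35, 405]);


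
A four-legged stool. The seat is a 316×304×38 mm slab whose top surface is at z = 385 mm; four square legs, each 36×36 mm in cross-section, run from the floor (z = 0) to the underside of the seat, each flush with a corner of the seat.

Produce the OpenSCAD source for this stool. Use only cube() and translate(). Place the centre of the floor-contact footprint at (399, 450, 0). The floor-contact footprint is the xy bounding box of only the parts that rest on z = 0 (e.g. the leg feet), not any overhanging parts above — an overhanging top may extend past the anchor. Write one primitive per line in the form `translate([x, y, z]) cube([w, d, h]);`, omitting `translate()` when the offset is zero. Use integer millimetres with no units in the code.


translate([241, 298, 347]) cube([316, 304, 38]);
translate([241, 298, 0]) cube([36, 36, 347]);
translate([521, 298, 0]) cube([36, 36, 347]);
translate([241, 566, 0]) cube([36, 36, 347]);
translate([521, 566, 0]) cube([36, 36, 347]);


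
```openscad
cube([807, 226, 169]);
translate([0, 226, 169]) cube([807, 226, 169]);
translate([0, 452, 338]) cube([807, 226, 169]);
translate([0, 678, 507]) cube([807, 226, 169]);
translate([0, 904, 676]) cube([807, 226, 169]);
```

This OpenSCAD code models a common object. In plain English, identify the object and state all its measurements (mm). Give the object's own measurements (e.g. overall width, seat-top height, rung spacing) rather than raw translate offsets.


A straight staircase of 5 solid steps. Each step is 807 mm wide (x), 226 mm deep (y, the going) and 169 mm tall (the rise). The first step rests on the floor; each subsequent step sits one going further in +y and one rise higher in +z, directly behind and above the previous step with no overlap.


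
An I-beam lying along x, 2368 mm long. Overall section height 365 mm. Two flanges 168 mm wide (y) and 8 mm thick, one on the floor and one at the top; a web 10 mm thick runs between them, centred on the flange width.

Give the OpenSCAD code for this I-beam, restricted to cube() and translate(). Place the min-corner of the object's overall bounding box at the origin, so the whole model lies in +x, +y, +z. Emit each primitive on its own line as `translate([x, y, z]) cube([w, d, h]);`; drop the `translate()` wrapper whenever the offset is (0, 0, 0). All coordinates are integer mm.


cube([2368, 168, 8]);
translate([0, 79, 8]) cube([2368, 10, 349]);
translate([0, 0, 357]) cube([2368, 168, 8]);


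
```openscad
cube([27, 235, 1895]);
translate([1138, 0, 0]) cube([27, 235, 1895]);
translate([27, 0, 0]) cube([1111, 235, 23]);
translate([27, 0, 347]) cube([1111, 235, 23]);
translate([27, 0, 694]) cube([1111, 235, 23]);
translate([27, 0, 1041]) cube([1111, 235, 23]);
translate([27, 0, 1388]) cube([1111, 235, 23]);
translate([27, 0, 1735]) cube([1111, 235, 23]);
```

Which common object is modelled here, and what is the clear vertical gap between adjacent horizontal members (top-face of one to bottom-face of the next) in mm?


A bookshelf. The clear shelf gap is 324 mm.

Two tall side panels with 6 horizontal boards between them — a bookshelf. The first two shelf undersides are at z = 0 and z = 347; with shelf thickness 23, the clear gap is 347 − 0 − 23 = 324 mm.


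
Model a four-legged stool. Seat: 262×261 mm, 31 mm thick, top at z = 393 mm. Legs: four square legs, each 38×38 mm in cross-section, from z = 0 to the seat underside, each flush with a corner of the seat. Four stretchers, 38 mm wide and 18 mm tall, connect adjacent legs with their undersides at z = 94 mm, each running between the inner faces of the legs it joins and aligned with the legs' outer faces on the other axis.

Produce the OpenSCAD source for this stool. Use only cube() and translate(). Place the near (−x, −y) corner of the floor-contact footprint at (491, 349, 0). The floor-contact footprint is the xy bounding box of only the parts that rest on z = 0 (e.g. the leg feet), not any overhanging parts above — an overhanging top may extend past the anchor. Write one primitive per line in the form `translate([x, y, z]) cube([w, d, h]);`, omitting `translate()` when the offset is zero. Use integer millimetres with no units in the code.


translate([491, 349, 362]) cube([262, 261, 31]);
translate([491, 349, 0]) cube([38, 38, 362]);
translate([715, 349, 0]) cube([38, 38, 362]);
translate([491, 572, 0]) cube([38, 38, 362]);
translate([715, 572, 0]) cube([38, 38, 362]);
translate([529, 349, 94]) cube([186, 38, 18]);
translate([529, 572, 94]) cube([186, 38, 18]);
translate([491, 387, 94]) cube([38, 185, 18]);
translate([715, 387, 94]) cube([38, 185, 18]);


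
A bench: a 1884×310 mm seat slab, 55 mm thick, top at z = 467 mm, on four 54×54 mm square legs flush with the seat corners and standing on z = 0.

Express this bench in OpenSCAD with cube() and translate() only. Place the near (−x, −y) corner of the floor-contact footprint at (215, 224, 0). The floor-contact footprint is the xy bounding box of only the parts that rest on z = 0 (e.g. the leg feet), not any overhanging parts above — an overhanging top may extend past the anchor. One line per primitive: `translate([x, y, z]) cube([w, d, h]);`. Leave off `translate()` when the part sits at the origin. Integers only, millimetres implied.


translate([215, 224, 412]) cube([1884, 310, 55]);
translate([215, 224, 0]) cube([54, 54, 412]);
translate([215, 480, 0]) cube([54, 54, 412]);
translate([2045, 224, 0]) cube([54, 54, 412]);
translate([2045, 480, 0]) cube([54, 54, 412]);


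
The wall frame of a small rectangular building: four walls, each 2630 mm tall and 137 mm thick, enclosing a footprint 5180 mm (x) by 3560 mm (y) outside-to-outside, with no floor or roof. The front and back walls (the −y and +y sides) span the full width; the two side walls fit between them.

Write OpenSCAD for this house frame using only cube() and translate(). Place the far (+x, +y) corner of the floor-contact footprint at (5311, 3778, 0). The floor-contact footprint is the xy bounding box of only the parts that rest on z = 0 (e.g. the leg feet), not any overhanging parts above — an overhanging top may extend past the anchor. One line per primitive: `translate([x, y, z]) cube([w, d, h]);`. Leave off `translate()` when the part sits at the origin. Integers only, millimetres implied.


translate([131, 218, 0]) cube([5180, 137, 2630]);
translate([131, 3641, 0]) cube([5180, 137, 2630]);
translate([131, 355, 0]) cube([137, 3286, 2630]);
translate([5174, 355, 0]) cube([137, 3286, 2630]);


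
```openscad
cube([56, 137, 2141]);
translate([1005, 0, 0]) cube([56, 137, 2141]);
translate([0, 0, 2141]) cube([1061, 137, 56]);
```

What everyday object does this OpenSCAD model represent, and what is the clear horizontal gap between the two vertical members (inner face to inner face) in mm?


A door frame. The clear opening width is 949 mm.

Two 2141 mm tall posts with a header on top — a door frame. The left jamb is 56 mm wide at x = 0; the right jamb starts at x = 1005. The clear opening is 1005 − 56 = 949 mm.


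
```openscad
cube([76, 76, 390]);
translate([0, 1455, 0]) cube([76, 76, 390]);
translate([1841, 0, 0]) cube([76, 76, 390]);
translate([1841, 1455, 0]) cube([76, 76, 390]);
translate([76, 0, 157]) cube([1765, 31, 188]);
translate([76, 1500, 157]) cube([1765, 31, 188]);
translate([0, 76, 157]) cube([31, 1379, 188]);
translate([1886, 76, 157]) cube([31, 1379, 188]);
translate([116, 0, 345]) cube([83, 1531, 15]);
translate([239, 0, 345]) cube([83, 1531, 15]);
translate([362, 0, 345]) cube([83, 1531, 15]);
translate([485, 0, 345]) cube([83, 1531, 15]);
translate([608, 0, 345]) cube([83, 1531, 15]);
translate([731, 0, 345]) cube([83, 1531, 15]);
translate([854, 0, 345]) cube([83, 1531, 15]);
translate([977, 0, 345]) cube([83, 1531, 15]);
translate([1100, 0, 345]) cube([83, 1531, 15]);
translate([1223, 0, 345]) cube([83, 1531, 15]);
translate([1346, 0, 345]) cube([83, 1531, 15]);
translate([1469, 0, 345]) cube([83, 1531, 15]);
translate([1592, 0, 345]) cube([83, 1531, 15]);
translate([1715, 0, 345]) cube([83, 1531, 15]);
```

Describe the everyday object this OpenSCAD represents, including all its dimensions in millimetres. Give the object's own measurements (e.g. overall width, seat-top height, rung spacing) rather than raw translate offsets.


A bed frame 1917 mm long (x) by 1531 mm wide (y). Four 76×76 mm corner posts, 390 mm tall, at the corners of the footprint. Four rails of 31 mm thickness and 188 mm height run between adjacent posts with their undersides at z = 157 mm, their outer faces flush with the outside of the frame (the two x-running rails run between the posts' inner faces; the two y-running rails run between the posts' inner faces). 14 slats, each 83 mm wide (x) and 15 mm thick, lie across the top of the two x-running rails, running the full 1531 mm width of the frame in y; along x they sit between the end posts with a 40 mm gap after the −x posts and between neighbouring slats, leaving 43 mm before the +x posts.


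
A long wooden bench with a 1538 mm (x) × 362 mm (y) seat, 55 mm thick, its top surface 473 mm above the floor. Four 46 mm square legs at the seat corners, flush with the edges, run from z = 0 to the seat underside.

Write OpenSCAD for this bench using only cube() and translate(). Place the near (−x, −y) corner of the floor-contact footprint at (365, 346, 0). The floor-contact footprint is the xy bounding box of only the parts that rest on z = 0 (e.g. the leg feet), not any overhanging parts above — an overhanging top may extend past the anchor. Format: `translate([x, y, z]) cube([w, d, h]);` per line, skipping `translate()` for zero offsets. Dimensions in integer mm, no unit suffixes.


translate([365, 346, 418]) cube([1538, 362, 55]);
translate([365, 346, 0]) cube([46, 46, 418]);
translate([365, 662, 0]) cube([46, 46, 418]);
translate([1857, 346, 0]) cube([46, 46, 418]);
translate([1857, 662, 0]) cube([46, 46, 418]);


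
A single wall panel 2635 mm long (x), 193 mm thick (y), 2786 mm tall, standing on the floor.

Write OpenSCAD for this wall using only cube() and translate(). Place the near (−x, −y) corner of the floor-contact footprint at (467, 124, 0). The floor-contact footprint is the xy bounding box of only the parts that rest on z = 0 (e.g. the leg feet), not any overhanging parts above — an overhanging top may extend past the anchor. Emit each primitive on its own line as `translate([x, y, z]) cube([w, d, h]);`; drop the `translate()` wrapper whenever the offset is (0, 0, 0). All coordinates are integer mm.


translate([467, 124, 0]) cube([2635, 193, 2786]);


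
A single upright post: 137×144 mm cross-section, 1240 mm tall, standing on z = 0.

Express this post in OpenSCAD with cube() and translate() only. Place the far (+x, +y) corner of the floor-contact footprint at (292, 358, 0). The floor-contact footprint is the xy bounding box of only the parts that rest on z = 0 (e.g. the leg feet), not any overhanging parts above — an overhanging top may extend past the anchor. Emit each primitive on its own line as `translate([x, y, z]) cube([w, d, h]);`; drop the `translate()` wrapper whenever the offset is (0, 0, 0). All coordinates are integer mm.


translate([155, 214, 0]) cube([137, 144, 1240]);


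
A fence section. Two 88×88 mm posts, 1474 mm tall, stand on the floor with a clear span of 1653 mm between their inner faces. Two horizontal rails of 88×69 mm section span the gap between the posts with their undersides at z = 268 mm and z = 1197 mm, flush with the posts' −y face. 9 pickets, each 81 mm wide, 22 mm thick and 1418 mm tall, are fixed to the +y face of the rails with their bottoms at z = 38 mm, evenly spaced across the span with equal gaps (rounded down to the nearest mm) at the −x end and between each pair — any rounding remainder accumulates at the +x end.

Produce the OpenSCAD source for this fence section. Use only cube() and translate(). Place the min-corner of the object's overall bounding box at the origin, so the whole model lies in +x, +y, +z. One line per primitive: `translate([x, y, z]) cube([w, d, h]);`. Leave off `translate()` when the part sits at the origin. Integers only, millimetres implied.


cube([88, 88, 1474]);
translate([1741, 0, 0]) cube([88, 88, 1474]);
translate([88, 0, 268]) cube([1653, 88, 69]);
translate([88, 0, 1197]) cube([1653, 88, 69]);
translate([180, 88, 38]) cube([81, 22, 1418]);
translate([353, 88, 38]) cube([81, 22, 1418]);
translate([526, 88, 38]) cube([81, 22, 1418]);
translate([699, 88, 38]) cube([81, 22, 1418]);
translate([872, 88, 38]) cube([81, 22, 1418]);
translate([1045, 88, 38]) cube([81, 22, 1418]);
translate([1218, 88, 38]) cube([81, 22, 1418]);
translate([1391, 88, 38]) cube([81, 22, 1418]);
translate([1564, 88, 38]) cube([81, 22, 1418]);


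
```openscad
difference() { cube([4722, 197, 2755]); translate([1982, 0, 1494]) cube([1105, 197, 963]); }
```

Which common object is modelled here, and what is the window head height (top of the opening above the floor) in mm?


A wall with a window opening. The window head height is 2457 mm.

A wall with a rectangular opening subtracted — a window. Sill at z = 1494, opening 963 mm tall, so the head is at 1494 + 963 = 2457 mm.
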